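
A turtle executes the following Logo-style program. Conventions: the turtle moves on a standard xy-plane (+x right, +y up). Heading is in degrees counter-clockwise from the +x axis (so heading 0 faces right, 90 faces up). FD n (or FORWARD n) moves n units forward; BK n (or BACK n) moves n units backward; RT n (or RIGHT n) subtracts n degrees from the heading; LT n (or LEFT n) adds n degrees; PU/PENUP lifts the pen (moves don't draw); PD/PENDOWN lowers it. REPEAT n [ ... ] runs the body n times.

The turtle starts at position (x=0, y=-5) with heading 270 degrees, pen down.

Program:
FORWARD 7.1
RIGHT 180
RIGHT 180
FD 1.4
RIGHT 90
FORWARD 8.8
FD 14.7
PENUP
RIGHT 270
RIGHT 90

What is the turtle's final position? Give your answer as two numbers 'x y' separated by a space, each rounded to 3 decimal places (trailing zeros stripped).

Answer: -23.5 -13.5

Derivation:
Executing turtle program step by step:
Start: pos=(0,-5), heading=270, pen down
FD 7.1: (0,-5) -> (0,-12.1) [heading=270, draw]
RT 180: heading 270 -> 90
RT 180: heading 90 -> 270
FD 1.4: (0,-12.1) -> (0,-13.5) [heading=270, draw]
RT 90: heading 270 -> 180
FD 8.8: (0,-13.5) -> (-8.8,-13.5) [heading=180, draw]
FD 14.7: (-8.8,-13.5) -> (-23.5,-13.5) [heading=180, draw]
PU: pen up
RT 270: heading 180 -> 270
RT 90: heading 270 -> 180
Final: pos=(-23.5,-13.5), heading=180, 4 segment(s) drawn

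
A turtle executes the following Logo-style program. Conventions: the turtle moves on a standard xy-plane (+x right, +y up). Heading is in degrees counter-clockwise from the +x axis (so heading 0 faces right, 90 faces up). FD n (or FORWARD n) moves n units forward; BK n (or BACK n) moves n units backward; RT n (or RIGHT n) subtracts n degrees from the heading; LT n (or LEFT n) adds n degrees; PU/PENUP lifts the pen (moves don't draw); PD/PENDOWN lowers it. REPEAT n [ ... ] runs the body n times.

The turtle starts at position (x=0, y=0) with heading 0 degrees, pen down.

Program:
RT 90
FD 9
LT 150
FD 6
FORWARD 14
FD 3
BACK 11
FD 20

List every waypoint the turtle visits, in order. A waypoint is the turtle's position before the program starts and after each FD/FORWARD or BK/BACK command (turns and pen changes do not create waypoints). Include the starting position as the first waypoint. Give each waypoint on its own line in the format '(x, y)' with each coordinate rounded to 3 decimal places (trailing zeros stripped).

Answer: (0, 0)
(0, -9)
(3, -3.804)
(10, 8.321)
(11.5, 10.919)
(6, 1.392)
(16, 18.713)

Derivation:
Executing turtle program step by step:
Start: pos=(0,0), heading=0, pen down
RT 90: heading 0 -> 270
FD 9: (0,0) -> (0,-9) [heading=270, draw]
LT 150: heading 270 -> 60
FD 6: (0,-9) -> (3,-3.804) [heading=60, draw]
FD 14: (3,-3.804) -> (10,8.321) [heading=60, draw]
FD 3: (10,8.321) -> (11.5,10.919) [heading=60, draw]
BK 11: (11.5,10.919) -> (6,1.392) [heading=60, draw]
FD 20: (6,1.392) -> (16,18.713) [heading=60, draw]
Final: pos=(16,18.713), heading=60, 6 segment(s) drawn
Waypoints (7 total):
(0, 0)
(0, -9)
(3, -3.804)
(10, 8.321)
(11.5, 10.919)
(6, 1.392)
(16, 18.713)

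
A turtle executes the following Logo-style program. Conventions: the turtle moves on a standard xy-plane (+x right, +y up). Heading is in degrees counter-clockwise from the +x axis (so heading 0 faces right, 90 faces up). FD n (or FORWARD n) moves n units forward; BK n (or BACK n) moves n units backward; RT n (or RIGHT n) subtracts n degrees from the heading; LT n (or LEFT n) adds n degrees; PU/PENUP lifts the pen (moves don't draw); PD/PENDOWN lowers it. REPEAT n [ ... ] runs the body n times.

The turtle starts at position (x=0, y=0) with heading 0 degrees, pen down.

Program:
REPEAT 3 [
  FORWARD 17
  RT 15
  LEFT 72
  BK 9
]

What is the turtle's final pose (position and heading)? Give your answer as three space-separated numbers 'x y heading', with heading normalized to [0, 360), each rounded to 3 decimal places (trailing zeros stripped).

Answer: 26.992 12.61 171

Derivation:
Executing turtle program step by step:
Start: pos=(0,0), heading=0, pen down
REPEAT 3 [
  -- iteration 1/3 --
  FD 17: (0,0) -> (17,0) [heading=0, draw]
  RT 15: heading 0 -> 345
  LT 72: heading 345 -> 57
  BK 9: (17,0) -> (12.098,-7.548) [heading=57, draw]
  -- iteration 2/3 --
  FD 17: (12.098,-7.548) -> (21.357,6.709) [heading=57, draw]
  RT 15: heading 57 -> 42
  LT 72: heading 42 -> 114
  BK 9: (21.357,6.709) -> (25.018,-1.513) [heading=114, draw]
  -- iteration 3/3 --
  FD 17: (25.018,-1.513) -> (18.103,14.018) [heading=114, draw]
  RT 15: heading 114 -> 99
  LT 72: heading 99 -> 171
  BK 9: (18.103,14.018) -> (26.992,12.61) [heading=171, draw]
]
Final: pos=(26.992,12.61), heading=171, 6 segment(s) drawn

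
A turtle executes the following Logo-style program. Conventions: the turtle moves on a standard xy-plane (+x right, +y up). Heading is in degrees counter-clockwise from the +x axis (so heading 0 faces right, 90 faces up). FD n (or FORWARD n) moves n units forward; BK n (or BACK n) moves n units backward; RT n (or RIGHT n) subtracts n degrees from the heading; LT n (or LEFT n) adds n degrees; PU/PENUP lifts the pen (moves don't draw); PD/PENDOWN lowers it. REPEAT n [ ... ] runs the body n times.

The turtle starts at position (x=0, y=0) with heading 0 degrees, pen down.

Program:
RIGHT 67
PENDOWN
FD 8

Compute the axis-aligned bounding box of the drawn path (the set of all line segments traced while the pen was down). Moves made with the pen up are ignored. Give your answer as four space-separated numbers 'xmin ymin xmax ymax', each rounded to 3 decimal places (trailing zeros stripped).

Answer: 0 -7.364 3.126 0

Derivation:
Executing turtle program step by step:
Start: pos=(0,0), heading=0, pen down
RT 67: heading 0 -> 293
PD: pen down
FD 8: (0,0) -> (3.126,-7.364) [heading=293, draw]
Final: pos=(3.126,-7.364), heading=293, 1 segment(s) drawn

Segment endpoints: x in {0, 3.126}, y in {-7.364, 0}
xmin=0, ymin=-7.364, xmax=3.126, ymax=0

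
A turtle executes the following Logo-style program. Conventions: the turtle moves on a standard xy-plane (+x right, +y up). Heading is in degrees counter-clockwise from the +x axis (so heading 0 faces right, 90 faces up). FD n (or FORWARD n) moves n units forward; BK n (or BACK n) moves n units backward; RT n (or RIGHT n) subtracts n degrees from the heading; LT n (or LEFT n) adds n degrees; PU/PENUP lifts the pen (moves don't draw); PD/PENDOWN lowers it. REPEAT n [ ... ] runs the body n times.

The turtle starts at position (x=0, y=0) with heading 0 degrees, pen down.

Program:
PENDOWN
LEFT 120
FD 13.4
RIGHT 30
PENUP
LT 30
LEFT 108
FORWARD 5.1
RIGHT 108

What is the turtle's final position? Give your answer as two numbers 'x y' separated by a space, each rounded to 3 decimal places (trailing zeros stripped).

Answer: -10.113 7.815

Derivation:
Executing turtle program step by step:
Start: pos=(0,0), heading=0, pen down
PD: pen down
LT 120: heading 0 -> 120
FD 13.4: (0,0) -> (-6.7,11.605) [heading=120, draw]
RT 30: heading 120 -> 90
PU: pen up
LT 30: heading 90 -> 120
LT 108: heading 120 -> 228
FD 5.1: (-6.7,11.605) -> (-10.113,7.815) [heading=228, move]
RT 108: heading 228 -> 120
Final: pos=(-10.113,7.815), heading=120, 1 segment(s) drawn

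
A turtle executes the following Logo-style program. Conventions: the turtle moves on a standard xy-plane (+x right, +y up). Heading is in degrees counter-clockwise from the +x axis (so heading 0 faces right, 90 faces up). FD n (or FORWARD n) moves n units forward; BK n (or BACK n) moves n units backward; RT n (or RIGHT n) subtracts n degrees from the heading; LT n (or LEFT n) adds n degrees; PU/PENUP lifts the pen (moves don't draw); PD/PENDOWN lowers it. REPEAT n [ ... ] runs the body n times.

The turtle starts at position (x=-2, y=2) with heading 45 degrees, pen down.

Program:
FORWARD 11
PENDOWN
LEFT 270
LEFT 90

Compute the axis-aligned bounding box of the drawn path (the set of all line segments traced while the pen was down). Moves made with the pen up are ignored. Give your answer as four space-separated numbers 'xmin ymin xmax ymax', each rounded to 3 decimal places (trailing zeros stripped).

Answer: -2 2 5.778 9.778

Derivation:
Executing turtle program step by step:
Start: pos=(-2,2), heading=45, pen down
FD 11: (-2,2) -> (5.778,9.778) [heading=45, draw]
PD: pen down
LT 270: heading 45 -> 315
LT 90: heading 315 -> 45
Final: pos=(5.778,9.778), heading=45, 1 segment(s) drawn

Segment endpoints: x in {-2, 5.778}, y in {2, 9.778}
xmin=-2, ymin=2, xmax=5.778, ymax=9.778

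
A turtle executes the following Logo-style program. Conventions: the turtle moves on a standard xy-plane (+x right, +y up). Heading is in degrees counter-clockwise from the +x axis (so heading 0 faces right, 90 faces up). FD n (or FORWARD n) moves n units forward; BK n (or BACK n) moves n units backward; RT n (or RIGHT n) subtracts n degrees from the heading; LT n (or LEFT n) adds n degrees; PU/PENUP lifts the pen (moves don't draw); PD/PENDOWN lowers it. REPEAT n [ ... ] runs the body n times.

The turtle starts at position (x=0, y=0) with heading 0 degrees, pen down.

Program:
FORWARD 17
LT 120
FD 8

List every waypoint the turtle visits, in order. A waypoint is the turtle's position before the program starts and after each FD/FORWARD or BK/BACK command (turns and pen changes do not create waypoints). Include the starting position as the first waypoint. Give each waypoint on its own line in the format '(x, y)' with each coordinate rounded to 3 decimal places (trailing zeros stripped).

Executing turtle program step by step:
Start: pos=(0,0), heading=0, pen down
FD 17: (0,0) -> (17,0) [heading=0, draw]
LT 120: heading 0 -> 120
FD 8: (17,0) -> (13,6.928) [heading=120, draw]
Final: pos=(13,6.928), heading=120, 2 segment(s) drawn
Waypoints (3 total):
(0, 0)
(17, 0)
(13, 6.928)

Answer: (0, 0)
(17, 0)
(13, 6.928)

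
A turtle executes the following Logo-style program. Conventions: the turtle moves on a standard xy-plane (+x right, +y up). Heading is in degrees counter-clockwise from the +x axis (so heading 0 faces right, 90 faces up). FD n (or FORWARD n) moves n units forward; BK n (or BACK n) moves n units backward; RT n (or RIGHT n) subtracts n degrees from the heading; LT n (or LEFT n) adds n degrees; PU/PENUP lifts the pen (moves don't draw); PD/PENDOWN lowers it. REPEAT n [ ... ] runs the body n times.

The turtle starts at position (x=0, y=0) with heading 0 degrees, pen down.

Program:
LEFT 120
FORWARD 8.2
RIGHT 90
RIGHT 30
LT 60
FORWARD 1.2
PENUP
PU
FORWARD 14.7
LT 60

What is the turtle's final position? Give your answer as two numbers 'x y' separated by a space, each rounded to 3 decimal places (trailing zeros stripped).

Answer: 3.85 20.871

Derivation:
Executing turtle program step by step:
Start: pos=(0,0), heading=0, pen down
LT 120: heading 0 -> 120
FD 8.2: (0,0) -> (-4.1,7.101) [heading=120, draw]
RT 90: heading 120 -> 30
RT 30: heading 30 -> 0
LT 60: heading 0 -> 60
FD 1.2: (-4.1,7.101) -> (-3.5,8.141) [heading=60, draw]
PU: pen up
PU: pen up
FD 14.7: (-3.5,8.141) -> (3.85,20.871) [heading=60, move]
LT 60: heading 60 -> 120
Final: pos=(3.85,20.871), heading=120, 2 segment(s) drawn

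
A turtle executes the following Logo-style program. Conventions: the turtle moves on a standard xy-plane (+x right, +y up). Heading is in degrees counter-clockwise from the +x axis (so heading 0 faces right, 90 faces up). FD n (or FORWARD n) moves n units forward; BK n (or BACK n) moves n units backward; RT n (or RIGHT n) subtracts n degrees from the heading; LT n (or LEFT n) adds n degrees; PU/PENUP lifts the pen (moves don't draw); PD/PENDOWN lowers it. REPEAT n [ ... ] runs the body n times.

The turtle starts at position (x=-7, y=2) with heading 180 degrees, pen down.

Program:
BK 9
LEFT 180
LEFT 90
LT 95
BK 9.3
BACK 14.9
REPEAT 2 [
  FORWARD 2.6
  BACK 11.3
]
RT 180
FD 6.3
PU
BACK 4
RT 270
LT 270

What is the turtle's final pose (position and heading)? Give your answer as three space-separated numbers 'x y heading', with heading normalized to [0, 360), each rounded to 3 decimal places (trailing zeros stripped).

Executing turtle program step by step:
Start: pos=(-7,2), heading=180, pen down
BK 9: (-7,2) -> (2,2) [heading=180, draw]
LT 180: heading 180 -> 0
LT 90: heading 0 -> 90
LT 95: heading 90 -> 185
BK 9.3: (2,2) -> (11.265,2.811) [heading=185, draw]
BK 14.9: (11.265,2.811) -> (26.108,4.109) [heading=185, draw]
REPEAT 2 [
  -- iteration 1/2 --
  FD 2.6: (26.108,4.109) -> (23.518,3.883) [heading=185, draw]
  BK 11.3: (23.518,3.883) -> (34.775,4.867) [heading=185, draw]
  -- iteration 2/2 --
  FD 2.6: (34.775,4.867) -> (32.185,4.641) [heading=185, draw]
  BK 11.3: (32.185,4.641) -> (43.442,5.626) [heading=185, draw]
]
RT 180: heading 185 -> 5
FD 6.3: (43.442,5.626) -> (49.718,6.175) [heading=5, draw]
PU: pen up
BK 4: (49.718,6.175) -> (45.733,5.826) [heading=5, move]
RT 270: heading 5 -> 95
LT 270: heading 95 -> 5
Final: pos=(45.733,5.826), heading=5, 8 segment(s) drawn

Answer: 45.733 5.826 5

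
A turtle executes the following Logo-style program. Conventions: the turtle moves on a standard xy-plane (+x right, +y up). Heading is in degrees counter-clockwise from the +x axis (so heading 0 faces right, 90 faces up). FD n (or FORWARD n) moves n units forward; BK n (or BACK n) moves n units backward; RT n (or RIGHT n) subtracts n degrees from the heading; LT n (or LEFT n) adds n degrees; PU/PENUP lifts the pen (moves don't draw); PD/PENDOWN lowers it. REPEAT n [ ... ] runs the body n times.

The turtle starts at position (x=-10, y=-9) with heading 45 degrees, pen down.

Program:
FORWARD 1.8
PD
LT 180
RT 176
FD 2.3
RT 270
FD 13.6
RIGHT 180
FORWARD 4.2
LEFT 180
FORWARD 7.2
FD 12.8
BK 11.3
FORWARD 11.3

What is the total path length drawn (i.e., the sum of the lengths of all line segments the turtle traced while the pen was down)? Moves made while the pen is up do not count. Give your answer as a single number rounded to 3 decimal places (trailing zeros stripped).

Executing turtle program step by step:
Start: pos=(-10,-9), heading=45, pen down
FD 1.8: (-10,-9) -> (-8.727,-7.727) [heading=45, draw]
PD: pen down
LT 180: heading 45 -> 225
RT 176: heading 225 -> 49
FD 2.3: (-8.727,-7.727) -> (-7.218,-5.991) [heading=49, draw]
RT 270: heading 49 -> 139
FD 13.6: (-7.218,-5.991) -> (-17.482,2.931) [heading=139, draw]
RT 180: heading 139 -> 319
FD 4.2: (-17.482,2.931) -> (-14.313,0.176) [heading=319, draw]
LT 180: heading 319 -> 139
FD 7.2: (-14.313,0.176) -> (-19.746,4.899) [heading=139, draw]
FD 12.8: (-19.746,4.899) -> (-29.407,13.297) [heading=139, draw]
BK 11.3: (-29.407,13.297) -> (-20.879,5.883) [heading=139, draw]
FD 11.3: (-20.879,5.883) -> (-29.407,13.297) [heading=139, draw]
Final: pos=(-29.407,13.297), heading=139, 8 segment(s) drawn

Segment lengths:
  seg 1: (-10,-9) -> (-8.727,-7.727), length = 1.8
  seg 2: (-8.727,-7.727) -> (-7.218,-5.991), length = 2.3
  seg 3: (-7.218,-5.991) -> (-17.482,2.931), length = 13.6
  seg 4: (-17.482,2.931) -> (-14.313,0.176), length = 4.2
  seg 5: (-14.313,0.176) -> (-19.746,4.899), length = 7.2
  seg 6: (-19.746,4.899) -> (-29.407,13.297), length = 12.8
  seg 7: (-29.407,13.297) -> (-20.879,5.883), length = 11.3
  seg 8: (-20.879,5.883) -> (-29.407,13.297), length = 11.3
Total = 64.5

Answer: 64.5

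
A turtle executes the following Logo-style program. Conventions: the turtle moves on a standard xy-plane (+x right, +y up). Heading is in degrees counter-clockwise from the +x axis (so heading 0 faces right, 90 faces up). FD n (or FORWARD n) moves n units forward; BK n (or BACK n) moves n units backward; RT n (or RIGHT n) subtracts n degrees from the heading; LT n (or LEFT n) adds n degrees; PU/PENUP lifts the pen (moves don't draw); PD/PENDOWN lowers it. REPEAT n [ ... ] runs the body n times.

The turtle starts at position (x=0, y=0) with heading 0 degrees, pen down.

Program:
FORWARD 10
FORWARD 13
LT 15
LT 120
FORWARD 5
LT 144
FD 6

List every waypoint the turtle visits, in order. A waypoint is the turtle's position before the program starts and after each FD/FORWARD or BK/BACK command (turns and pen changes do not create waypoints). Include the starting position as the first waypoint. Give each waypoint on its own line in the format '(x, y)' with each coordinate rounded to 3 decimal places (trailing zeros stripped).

Answer: (0, 0)
(10, 0)
(23, 0)
(19.464, 3.536)
(20.403, -2.391)

Derivation:
Executing turtle program step by step:
Start: pos=(0,0), heading=0, pen down
FD 10: (0,0) -> (10,0) [heading=0, draw]
FD 13: (10,0) -> (23,0) [heading=0, draw]
LT 15: heading 0 -> 15
LT 120: heading 15 -> 135
FD 5: (23,0) -> (19.464,3.536) [heading=135, draw]
LT 144: heading 135 -> 279
FD 6: (19.464,3.536) -> (20.403,-2.391) [heading=279, draw]
Final: pos=(20.403,-2.391), heading=279, 4 segment(s) drawn
Waypoints (5 total):
(0, 0)
(10, 0)
(23, 0)
(19.464, 3.536)
(20.403, -2.391)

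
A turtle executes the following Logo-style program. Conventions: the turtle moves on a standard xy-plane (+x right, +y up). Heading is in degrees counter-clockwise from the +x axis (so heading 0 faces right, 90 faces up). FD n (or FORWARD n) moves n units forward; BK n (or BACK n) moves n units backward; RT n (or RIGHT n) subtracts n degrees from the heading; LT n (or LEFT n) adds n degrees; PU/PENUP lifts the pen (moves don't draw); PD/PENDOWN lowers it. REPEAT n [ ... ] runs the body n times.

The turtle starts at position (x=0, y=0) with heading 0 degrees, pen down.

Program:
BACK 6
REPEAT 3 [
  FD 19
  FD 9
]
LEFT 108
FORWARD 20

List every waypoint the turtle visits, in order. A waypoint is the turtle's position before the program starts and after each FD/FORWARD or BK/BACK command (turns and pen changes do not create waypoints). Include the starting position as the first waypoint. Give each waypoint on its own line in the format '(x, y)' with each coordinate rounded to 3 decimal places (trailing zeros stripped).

Executing turtle program step by step:
Start: pos=(0,0), heading=0, pen down
BK 6: (0,0) -> (-6,0) [heading=0, draw]
REPEAT 3 [
  -- iteration 1/3 --
  FD 19: (-6,0) -> (13,0) [heading=0, draw]
  FD 9: (13,0) -> (22,0) [heading=0, draw]
  -- iteration 2/3 --
  FD 19: (22,0) -> (41,0) [heading=0, draw]
  FD 9: (41,0) -> (50,0) [heading=0, draw]
  -- iteration 3/3 --
  FD 19: (50,0) -> (69,0) [heading=0, draw]
  FD 9: (69,0) -> (78,0) [heading=0, draw]
]
LT 108: heading 0 -> 108
FD 20: (78,0) -> (71.82,19.021) [heading=108, draw]
Final: pos=(71.82,19.021), heading=108, 8 segment(s) drawn
Waypoints (9 total):
(0, 0)
(-6, 0)
(13, 0)
(22, 0)
(41, 0)
(50, 0)
(69, 0)
(78, 0)
(71.82, 19.021)

Answer: (0, 0)
(-6, 0)
(13, 0)
(22, 0)
(41, 0)
(50, 0)
(69, 0)
(78, 0)
(71.82, 19.021)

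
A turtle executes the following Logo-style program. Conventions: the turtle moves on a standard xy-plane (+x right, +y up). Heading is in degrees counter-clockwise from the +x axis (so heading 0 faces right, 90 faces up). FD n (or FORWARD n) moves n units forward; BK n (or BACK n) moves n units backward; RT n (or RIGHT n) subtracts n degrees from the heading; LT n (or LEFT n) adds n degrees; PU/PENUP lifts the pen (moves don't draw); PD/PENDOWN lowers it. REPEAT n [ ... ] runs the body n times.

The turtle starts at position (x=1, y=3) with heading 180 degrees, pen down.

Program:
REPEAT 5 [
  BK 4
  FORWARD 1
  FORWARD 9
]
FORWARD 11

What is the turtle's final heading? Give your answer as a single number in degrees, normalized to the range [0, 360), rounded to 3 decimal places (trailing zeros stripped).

Answer: 180

Derivation:
Executing turtle program step by step:
Start: pos=(1,3), heading=180, pen down
REPEAT 5 [
  -- iteration 1/5 --
  BK 4: (1,3) -> (5,3) [heading=180, draw]
  FD 1: (5,3) -> (4,3) [heading=180, draw]
  FD 9: (4,3) -> (-5,3) [heading=180, draw]
  -- iteration 2/5 --
  BK 4: (-5,3) -> (-1,3) [heading=180, draw]
  FD 1: (-1,3) -> (-2,3) [heading=180, draw]
  FD 9: (-2,3) -> (-11,3) [heading=180, draw]
  -- iteration 3/5 --
  BK 4: (-11,3) -> (-7,3) [heading=180, draw]
  FD 1: (-7,3) -> (-8,3) [heading=180, draw]
  FD 9: (-8,3) -> (-17,3) [heading=180, draw]
  -- iteration 4/5 --
  BK 4: (-17,3) -> (-13,3) [heading=180, draw]
  FD 1: (-13,3) -> (-14,3) [heading=180, draw]
  FD 9: (-14,3) -> (-23,3) [heading=180, draw]
  -- iteration 5/5 --
  BK 4: (-23,3) -> (-19,3) [heading=180, draw]
  FD 1: (-19,3) -> (-20,3) [heading=180, draw]
  FD 9: (-20,3) -> (-29,3) [heading=180, draw]
]
FD 11: (-29,3) -> (-40,3) [heading=180, draw]
Final: pos=(-40,3), heading=180, 16 segment(s) drawn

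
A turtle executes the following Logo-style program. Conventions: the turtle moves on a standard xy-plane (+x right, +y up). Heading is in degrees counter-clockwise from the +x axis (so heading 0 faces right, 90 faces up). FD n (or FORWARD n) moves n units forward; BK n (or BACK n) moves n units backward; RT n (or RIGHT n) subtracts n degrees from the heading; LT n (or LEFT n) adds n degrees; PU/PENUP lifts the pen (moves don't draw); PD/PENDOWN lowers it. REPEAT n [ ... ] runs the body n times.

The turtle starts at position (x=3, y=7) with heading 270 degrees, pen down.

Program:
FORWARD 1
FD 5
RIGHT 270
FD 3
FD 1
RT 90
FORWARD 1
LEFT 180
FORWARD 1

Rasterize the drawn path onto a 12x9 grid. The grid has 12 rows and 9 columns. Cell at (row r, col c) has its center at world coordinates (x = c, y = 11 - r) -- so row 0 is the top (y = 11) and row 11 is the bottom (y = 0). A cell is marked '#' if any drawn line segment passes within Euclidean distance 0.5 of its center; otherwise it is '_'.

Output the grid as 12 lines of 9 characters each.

Segment 0: (3,7) -> (3,6)
Segment 1: (3,6) -> (3,1)
Segment 2: (3,1) -> (6,1)
Segment 3: (6,1) -> (7,1)
Segment 4: (7,1) -> (7,0)
Segment 5: (7,0) -> (7,1)

Answer: _________
_________
_________
_________
___#_____
___#_____
___#_____
___#_____
___#_____
___#_____
___#####_
_______#_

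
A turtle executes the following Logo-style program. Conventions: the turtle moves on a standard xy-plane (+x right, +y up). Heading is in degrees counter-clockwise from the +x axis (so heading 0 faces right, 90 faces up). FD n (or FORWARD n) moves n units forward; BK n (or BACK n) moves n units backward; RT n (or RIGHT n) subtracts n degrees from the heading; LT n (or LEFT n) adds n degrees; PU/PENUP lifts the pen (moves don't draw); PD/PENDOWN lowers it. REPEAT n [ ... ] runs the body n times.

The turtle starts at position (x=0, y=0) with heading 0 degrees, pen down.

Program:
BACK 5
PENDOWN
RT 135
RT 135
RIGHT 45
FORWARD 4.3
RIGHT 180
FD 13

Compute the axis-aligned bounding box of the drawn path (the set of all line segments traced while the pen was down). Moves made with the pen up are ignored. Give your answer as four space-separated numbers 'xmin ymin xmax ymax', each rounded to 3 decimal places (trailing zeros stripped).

Answer: -11.152 -6.152 0 3.041

Derivation:
Executing turtle program step by step:
Start: pos=(0,0), heading=0, pen down
BK 5: (0,0) -> (-5,0) [heading=0, draw]
PD: pen down
RT 135: heading 0 -> 225
RT 135: heading 225 -> 90
RT 45: heading 90 -> 45
FD 4.3: (-5,0) -> (-1.959,3.041) [heading=45, draw]
RT 180: heading 45 -> 225
FD 13: (-1.959,3.041) -> (-11.152,-6.152) [heading=225, draw]
Final: pos=(-11.152,-6.152), heading=225, 3 segment(s) drawn

Segment endpoints: x in {-11.152, -5, -1.959, 0}, y in {-6.152, 0, 3.041}
xmin=-11.152, ymin=-6.152, xmax=0, ymax=3.041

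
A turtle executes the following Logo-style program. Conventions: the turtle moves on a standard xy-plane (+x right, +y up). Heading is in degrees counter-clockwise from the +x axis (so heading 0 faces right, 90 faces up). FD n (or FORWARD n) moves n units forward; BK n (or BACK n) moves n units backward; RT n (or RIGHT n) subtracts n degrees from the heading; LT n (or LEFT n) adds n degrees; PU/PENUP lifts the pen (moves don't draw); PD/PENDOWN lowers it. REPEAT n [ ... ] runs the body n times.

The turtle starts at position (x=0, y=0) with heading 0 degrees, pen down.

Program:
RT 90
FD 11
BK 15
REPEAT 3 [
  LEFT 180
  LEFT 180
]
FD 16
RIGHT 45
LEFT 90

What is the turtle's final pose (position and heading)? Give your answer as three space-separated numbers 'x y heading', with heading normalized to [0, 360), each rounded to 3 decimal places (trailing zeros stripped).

Answer: 0 -12 315

Derivation:
Executing turtle program step by step:
Start: pos=(0,0), heading=0, pen down
RT 90: heading 0 -> 270
FD 11: (0,0) -> (0,-11) [heading=270, draw]
BK 15: (0,-11) -> (0,4) [heading=270, draw]
REPEAT 3 [
  -- iteration 1/3 --
  LT 180: heading 270 -> 90
  LT 180: heading 90 -> 270
  -- iteration 2/3 --
  LT 180: heading 270 -> 90
  LT 180: heading 90 -> 270
  -- iteration 3/3 --
  LT 180: heading 270 -> 90
  LT 180: heading 90 -> 270
]
FD 16: (0,4) -> (0,-12) [heading=270, draw]
RT 45: heading 270 -> 225
LT 90: heading 225 -> 315
Final: pos=(0,-12), heading=315, 3 segment(s) drawn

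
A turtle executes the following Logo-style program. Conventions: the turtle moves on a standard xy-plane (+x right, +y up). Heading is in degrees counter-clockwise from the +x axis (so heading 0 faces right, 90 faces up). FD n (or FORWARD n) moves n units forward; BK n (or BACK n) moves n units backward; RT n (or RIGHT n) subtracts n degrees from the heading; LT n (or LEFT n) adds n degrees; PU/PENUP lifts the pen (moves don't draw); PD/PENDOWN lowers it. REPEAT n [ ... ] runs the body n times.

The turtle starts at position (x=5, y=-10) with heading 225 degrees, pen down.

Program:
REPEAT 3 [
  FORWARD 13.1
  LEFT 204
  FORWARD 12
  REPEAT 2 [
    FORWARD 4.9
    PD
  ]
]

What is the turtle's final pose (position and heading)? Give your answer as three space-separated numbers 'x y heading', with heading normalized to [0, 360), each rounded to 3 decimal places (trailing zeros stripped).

Answer: 0.173 -2.109 117

Derivation:
Executing turtle program step by step:
Start: pos=(5,-10), heading=225, pen down
REPEAT 3 [
  -- iteration 1/3 --
  FD 13.1: (5,-10) -> (-4.263,-19.263) [heading=225, draw]
  LT 204: heading 225 -> 69
  FD 12: (-4.263,-19.263) -> (0.037,-8.06) [heading=69, draw]
  REPEAT 2 [
    -- iteration 1/2 --
    FD 4.9: (0.037,-8.06) -> (1.793,-3.486) [heading=69, draw]
    PD: pen down
    -- iteration 2/2 --
    FD 4.9: (1.793,-3.486) -> (3.549,1.089) [heading=69, draw]
    PD: pen down
  ]
  -- iteration 2/3 --
  FD 13.1: (3.549,1.089) -> (8.244,13.319) [heading=69, draw]
  LT 204: heading 69 -> 273
  FD 12: (8.244,13.319) -> (8.872,1.335) [heading=273, draw]
  REPEAT 2 [
    -- iteration 1/2 --
    FD 4.9: (8.872,1.335) -> (9.128,-3.558) [heading=273, draw]
    PD: pen down
    -- iteration 2/2 --
    FD 4.9: (9.128,-3.558) -> (9.385,-8.451) [heading=273, draw]
    PD: pen down
  ]
  -- iteration 3/3 --
  FD 13.1: (9.385,-8.451) -> (10.07,-21.533) [heading=273, draw]
  LT 204: heading 273 -> 117
  FD 12: (10.07,-21.533) -> (4.623,-10.841) [heading=117, draw]
  REPEAT 2 [
    -- iteration 1/2 --
    FD 4.9: (4.623,-10.841) -> (2.398,-6.475) [heading=117, draw]
    PD: pen down
    -- iteration 2/2 --
    FD 4.9: (2.398,-6.475) -> (0.173,-2.109) [heading=117, draw]
    PD: pen down
  ]
]
Final: pos=(0.173,-2.109), heading=117, 12 segment(s) drawn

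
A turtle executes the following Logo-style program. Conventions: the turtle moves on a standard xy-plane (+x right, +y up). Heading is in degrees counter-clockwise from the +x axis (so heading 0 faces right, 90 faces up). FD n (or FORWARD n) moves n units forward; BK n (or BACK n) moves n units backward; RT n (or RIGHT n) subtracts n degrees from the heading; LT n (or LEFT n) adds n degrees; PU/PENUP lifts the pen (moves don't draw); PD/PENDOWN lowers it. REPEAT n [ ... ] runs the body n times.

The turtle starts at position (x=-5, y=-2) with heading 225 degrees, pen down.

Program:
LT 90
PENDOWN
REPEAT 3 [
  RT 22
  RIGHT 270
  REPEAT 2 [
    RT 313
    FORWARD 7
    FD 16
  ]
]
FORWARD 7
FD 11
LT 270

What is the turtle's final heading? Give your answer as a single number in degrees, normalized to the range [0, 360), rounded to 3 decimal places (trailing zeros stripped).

Executing turtle program step by step:
Start: pos=(-5,-2), heading=225, pen down
LT 90: heading 225 -> 315
PD: pen down
REPEAT 3 [
  -- iteration 1/3 --
  RT 22: heading 315 -> 293
  RT 270: heading 293 -> 23
  REPEAT 2 [
    -- iteration 1/2 --
    RT 313: heading 23 -> 70
    FD 7: (-5,-2) -> (-2.606,4.578) [heading=70, draw]
    FD 16: (-2.606,4.578) -> (2.866,19.613) [heading=70, draw]
    -- iteration 2/2 --
    RT 313: heading 70 -> 117
    FD 7: (2.866,19.613) -> (-0.311,25.85) [heading=117, draw]
    FD 16: (-0.311,25.85) -> (-7.575,40.106) [heading=117, draw]
  ]
  -- iteration 2/3 --
  RT 22: heading 117 -> 95
  RT 270: heading 95 -> 185
  REPEAT 2 [
    -- iteration 1/2 --
    RT 313: heading 185 -> 232
    FD 7: (-7.575,40.106) -> (-11.885,34.59) [heading=232, draw]
    FD 16: (-11.885,34.59) -> (-21.736,21.982) [heading=232, draw]
    -- iteration 2/2 --
    RT 313: heading 232 -> 279
    FD 7: (-21.736,21.982) -> (-20.64,15.068) [heading=279, draw]
    FD 16: (-20.64,15.068) -> (-18.138,-0.735) [heading=279, draw]
  ]
  -- iteration 3/3 --
  RT 22: heading 279 -> 257
  RT 270: heading 257 -> 347
  REPEAT 2 [
    -- iteration 1/2 --
    RT 313: heading 347 -> 34
    FD 7: (-18.138,-0.735) -> (-12.334,3.179) [heading=34, draw]
    FD 16: (-12.334,3.179) -> (0.93,12.126) [heading=34, draw]
    -- iteration 2/2 --
    RT 313: heading 34 -> 81
    FD 7: (0.93,12.126) -> (2.025,19.04) [heading=81, draw]
    FD 16: (2.025,19.04) -> (4.528,34.843) [heading=81, draw]
  ]
]
FD 7: (4.528,34.843) -> (5.623,41.757) [heading=81, draw]
FD 11: (5.623,41.757) -> (7.344,52.622) [heading=81, draw]
LT 270: heading 81 -> 351
Final: pos=(7.344,52.622), heading=351, 14 segment(s) drawn

Answer: 351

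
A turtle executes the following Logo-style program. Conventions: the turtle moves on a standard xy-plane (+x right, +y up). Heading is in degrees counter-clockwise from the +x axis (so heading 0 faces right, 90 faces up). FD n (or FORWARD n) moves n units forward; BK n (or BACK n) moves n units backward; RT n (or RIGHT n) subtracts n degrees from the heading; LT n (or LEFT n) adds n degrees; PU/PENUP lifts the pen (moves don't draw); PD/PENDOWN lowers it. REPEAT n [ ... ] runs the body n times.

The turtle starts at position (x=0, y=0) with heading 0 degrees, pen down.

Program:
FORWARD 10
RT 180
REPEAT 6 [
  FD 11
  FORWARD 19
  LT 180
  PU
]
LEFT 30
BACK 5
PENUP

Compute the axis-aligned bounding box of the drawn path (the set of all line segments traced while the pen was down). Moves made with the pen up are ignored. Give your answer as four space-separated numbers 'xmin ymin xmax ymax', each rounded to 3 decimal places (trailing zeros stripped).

Executing turtle program step by step:
Start: pos=(0,0), heading=0, pen down
FD 10: (0,0) -> (10,0) [heading=0, draw]
RT 180: heading 0 -> 180
REPEAT 6 [
  -- iteration 1/6 --
  FD 11: (10,0) -> (-1,0) [heading=180, draw]
  FD 19: (-1,0) -> (-20,0) [heading=180, draw]
  LT 180: heading 180 -> 0
  PU: pen up
  -- iteration 2/6 --
  FD 11: (-20,0) -> (-9,0) [heading=0, move]
  FD 19: (-9,0) -> (10,0) [heading=0, move]
  LT 180: heading 0 -> 180
  PU: pen up
  -- iteration 3/6 --
  FD 11: (10,0) -> (-1,0) [heading=180, move]
  FD 19: (-1,0) -> (-20,0) [heading=180, move]
  LT 180: heading 180 -> 0
  PU: pen up
  -- iteration 4/6 --
  FD 11: (-20,0) -> (-9,0) [heading=0, move]
  FD 19: (-9,0) -> (10,0) [heading=0, move]
  LT 180: heading 0 -> 180
  PU: pen up
  -- iteration 5/6 --
  FD 11: (10,0) -> (-1,0) [heading=180, move]
  FD 19: (-1,0) -> (-20,0) [heading=180, move]
  LT 180: heading 180 -> 0
  PU: pen up
  -- iteration 6/6 --
  FD 11: (-20,0) -> (-9,0) [heading=0, move]
  FD 19: (-9,0) -> (10,0) [heading=0, move]
  LT 180: heading 0 -> 180
  PU: pen up
]
LT 30: heading 180 -> 210
BK 5: (10,0) -> (14.33,2.5) [heading=210, move]
PU: pen up
Final: pos=(14.33,2.5), heading=210, 3 segment(s) drawn

Segment endpoints: x in {-20, -1, 0, 10}, y in {0, 0, 0}
xmin=-20, ymin=0, xmax=10, ymax=0

Answer: -20 0 10 0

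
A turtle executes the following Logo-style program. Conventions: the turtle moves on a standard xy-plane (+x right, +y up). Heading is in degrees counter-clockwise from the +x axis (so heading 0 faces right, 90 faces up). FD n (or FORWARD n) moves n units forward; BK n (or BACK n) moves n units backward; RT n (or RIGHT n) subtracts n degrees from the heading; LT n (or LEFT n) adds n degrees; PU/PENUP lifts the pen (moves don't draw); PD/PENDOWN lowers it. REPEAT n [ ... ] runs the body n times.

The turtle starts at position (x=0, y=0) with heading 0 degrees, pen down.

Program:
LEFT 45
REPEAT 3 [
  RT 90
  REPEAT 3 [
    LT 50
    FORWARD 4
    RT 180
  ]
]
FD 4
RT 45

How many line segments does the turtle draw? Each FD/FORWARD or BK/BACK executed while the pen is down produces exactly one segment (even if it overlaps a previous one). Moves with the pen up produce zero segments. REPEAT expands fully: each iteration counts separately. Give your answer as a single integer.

Answer: 10

Derivation:
Executing turtle program step by step:
Start: pos=(0,0), heading=0, pen down
LT 45: heading 0 -> 45
REPEAT 3 [
  -- iteration 1/3 --
  RT 90: heading 45 -> 315
  REPEAT 3 [
    -- iteration 1/3 --
    LT 50: heading 315 -> 5
    FD 4: (0,0) -> (3.985,0.349) [heading=5, draw]
    RT 180: heading 5 -> 185
    -- iteration 2/3 --
    LT 50: heading 185 -> 235
    FD 4: (3.985,0.349) -> (1.69,-2.928) [heading=235, draw]
    RT 180: heading 235 -> 55
    -- iteration 3/3 --
    LT 50: heading 55 -> 105
    FD 4: (1.69,-2.928) -> (0.655,0.936) [heading=105, draw]
    RT 180: heading 105 -> 285
  ]
  -- iteration 2/3 --
  RT 90: heading 285 -> 195
  REPEAT 3 [
    -- iteration 1/3 --
    LT 50: heading 195 -> 245
    FD 4: (0.655,0.936) -> (-1.035,-2.69) [heading=245, draw]
    RT 180: heading 245 -> 65
    -- iteration 2/3 --
    LT 50: heading 65 -> 115
    FD 4: (-1.035,-2.69) -> (-2.726,0.936) [heading=115, draw]
    RT 180: heading 115 -> 295
    -- iteration 3/3 --
    LT 50: heading 295 -> 345
    FD 4: (-2.726,0.936) -> (1.138,-0.1) [heading=345, draw]
    RT 180: heading 345 -> 165
  ]
  -- iteration 3/3 --
  RT 90: heading 165 -> 75
  REPEAT 3 [
    -- iteration 1/3 --
    LT 50: heading 75 -> 125
    FD 4: (1.138,-0.1) -> (-1.156,3.177) [heading=125, draw]
    RT 180: heading 125 -> 305
    -- iteration 2/3 --
    LT 50: heading 305 -> 355
    FD 4: (-1.156,3.177) -> (2.828,2.828) [heading=355, draw]
    RT 180: heading 355 -> 175
    -- iteration 3/3 --
    LT 50: heading 175 -> 225
    FD 4: (2.828,2.828) -> (0,0) [heading=225, draw]
    RT 180: heading 225 -> 45
  ]
]
FD 4: (0,0) -> (2.828,2.828) [heading=45, draw]
RT 45: heading 45 -> 0
Final: pos=(2.828,2.828), heading=0, 10 segment(s) drawn
Segments drawn: 10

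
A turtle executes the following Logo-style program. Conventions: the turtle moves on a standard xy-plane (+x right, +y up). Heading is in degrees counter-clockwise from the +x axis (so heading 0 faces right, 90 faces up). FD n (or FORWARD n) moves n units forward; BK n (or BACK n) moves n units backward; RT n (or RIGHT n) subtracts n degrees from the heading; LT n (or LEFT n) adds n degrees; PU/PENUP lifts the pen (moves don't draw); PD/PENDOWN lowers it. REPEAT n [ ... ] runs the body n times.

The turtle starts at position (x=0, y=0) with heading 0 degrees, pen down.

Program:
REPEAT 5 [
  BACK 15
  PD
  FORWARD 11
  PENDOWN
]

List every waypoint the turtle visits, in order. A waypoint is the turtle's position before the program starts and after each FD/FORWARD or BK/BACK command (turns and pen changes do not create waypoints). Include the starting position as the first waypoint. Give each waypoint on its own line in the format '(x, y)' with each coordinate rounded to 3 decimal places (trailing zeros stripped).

Executing turtle program step by step:
Start: pos=(0,0), heading=0, pen down
REPEAT 5 [
  -- iteration 1/5 --
  BK 15: (0,0) -> (-15,0) [heading=0, draw]
  PD: pen down
  FD 11: (-15,0) -> (-4,0) [heading=0, draw]
  PD: pen down
  -- iteration 2/5 --
  BK 15: (-4,0) -> (-19,0) [heading=0, draw]
  PD: pen down
  FD 11: (-19,0) -> (-8,0) [heading=0, draw]
  PD: pen down
  -- iteration 3/5 --
  BK 15: (-8,0) -> (-23,0) [heading=0, draw]
  PD: pen down
  FD 11: (-23,0) -> (-12,0) [heading=0, draw]
  PD: pen down
  -- iteration 4/5 --
  BK 15: (-12,0) -> (-27,0) [heading=0, draw]
  PD: pen down
  FD 11: (-27,0) -> (-16,0) [heading=0, draw]
  PD: pen down
  -- iteration 5/5 --
  BK 15: (-16,0) -> (-31,0) [heading=0, draw]
  PD: pen down
  FD 11: (-31,0) -> (-20,0) [heading=0, draw]
  PD: pen down
]
Final: pos=(-20,0), heading=0, 10 segment(s) drawn
Waypoints (11 total):
(0, 0)
(-15, 0)
(-4, 0)
(-19, 0)
(-8, 0)
(-23, 0)
(-12, 0)
(-27, 0)
(-16, 0)
(-31, 0)
(-20, 0)

Answer: (0, 0)
(-15, 0)
(-4, 0)
(-19, 0)
(-8, 0)
(-23, 0)
(-12, 0)
(-27, 0)
(-16, 0)
(-31, 0)
(-20, 0)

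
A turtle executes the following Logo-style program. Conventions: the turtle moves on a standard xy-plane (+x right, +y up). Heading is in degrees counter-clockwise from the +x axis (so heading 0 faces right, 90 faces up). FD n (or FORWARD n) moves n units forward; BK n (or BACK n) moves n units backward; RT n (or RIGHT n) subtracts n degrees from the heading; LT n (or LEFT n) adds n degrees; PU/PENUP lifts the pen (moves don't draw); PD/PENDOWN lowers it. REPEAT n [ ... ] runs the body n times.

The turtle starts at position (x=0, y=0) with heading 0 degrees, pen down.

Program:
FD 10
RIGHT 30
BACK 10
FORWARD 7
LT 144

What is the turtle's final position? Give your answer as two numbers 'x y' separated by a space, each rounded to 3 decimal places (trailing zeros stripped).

Answer: 7.402 1.5

Derivation:
Executing turtle program step by step:
Start: pos=(0,0), heading=0, pen down
FD 10: (0,0) -> (10,0) [heading=0, draw]
RT 30: heading 0 -> 330
BK 10: (10,0) -> (1.34,5) [heading=330, draw]
FD 7: (1.34,5) -> (7.402,1.5) [heading=330, draw]
LT 144: heading 330 -> 114
Final: pos=(7.402,1.5), heading=114, 3 segment(s) drawn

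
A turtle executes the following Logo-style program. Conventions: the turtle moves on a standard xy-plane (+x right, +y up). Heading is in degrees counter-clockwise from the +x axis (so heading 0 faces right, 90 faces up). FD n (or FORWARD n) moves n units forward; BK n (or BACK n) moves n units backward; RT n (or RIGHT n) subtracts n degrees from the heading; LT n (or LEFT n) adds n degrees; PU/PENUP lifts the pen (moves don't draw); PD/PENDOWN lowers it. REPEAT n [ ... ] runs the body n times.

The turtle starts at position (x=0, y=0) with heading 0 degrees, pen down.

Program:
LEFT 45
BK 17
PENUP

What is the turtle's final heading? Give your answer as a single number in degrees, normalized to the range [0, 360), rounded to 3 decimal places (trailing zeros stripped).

Answer: 45

Derivation:
Executing turtle program step by step:
Start: pos=(0,0), heading=0, pen down
LT 45: heading 0 -> 45
BK 17: (0,0) -> (-12.021,-12.021) [heading=45, draw]
PU: pen up
Final: pos=(-12.021,-12.021), heading=45, 1 segment(s) drawn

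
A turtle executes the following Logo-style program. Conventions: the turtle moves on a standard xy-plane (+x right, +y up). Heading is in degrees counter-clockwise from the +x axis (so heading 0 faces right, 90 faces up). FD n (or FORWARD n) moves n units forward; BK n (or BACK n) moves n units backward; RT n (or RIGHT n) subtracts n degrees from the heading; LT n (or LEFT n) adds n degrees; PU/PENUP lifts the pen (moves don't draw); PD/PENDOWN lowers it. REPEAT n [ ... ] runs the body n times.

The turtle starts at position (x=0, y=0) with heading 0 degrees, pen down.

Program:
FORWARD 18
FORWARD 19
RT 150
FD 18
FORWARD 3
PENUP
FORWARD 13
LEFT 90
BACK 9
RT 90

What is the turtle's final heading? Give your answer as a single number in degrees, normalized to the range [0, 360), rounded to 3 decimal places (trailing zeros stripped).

Answer: 210

Derivation:
Executing turtle program step by step:
Start: pos=(0,0), heading=0, pen down
FD 18: (0,0) -> (18,0) [heading=0, draw]
FD 19: (18,0) -> (37,0) [heading=0, draw]
RT 150: heading 0 -> 210
FD 18: (37,0) -> (21.412,-9) [heading=210, draw]
FD 3: (21.412,-9) -> (18.813,-10.5) [heading=210, draw]
PU: pen up
FD 13: (18.813,-10.5) -> (7.555,-17) [heading=210, move]
LT 90: heading 210 -> 300
BK 9: (7.555,-17) -> (3.055,-9.206) [heading=300, move]
RT 90: heading 300 -> 210
Final: pos=(3.055,-9.206), heading=210, 4 segment(s) drawn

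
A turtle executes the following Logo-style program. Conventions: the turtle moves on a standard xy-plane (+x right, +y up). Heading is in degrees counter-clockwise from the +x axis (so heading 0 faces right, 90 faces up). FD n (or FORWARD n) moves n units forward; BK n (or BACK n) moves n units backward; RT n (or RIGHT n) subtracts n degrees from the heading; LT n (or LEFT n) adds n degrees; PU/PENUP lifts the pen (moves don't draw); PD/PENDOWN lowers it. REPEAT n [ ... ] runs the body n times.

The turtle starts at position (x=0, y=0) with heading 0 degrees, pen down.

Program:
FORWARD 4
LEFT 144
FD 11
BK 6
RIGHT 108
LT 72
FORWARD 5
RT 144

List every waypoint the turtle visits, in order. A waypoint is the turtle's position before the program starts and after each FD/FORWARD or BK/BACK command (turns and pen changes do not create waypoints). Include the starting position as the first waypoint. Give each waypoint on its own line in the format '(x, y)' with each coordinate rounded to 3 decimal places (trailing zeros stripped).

Executing turtle program step by step:
Start: pos=(0,0), heading=0, pen down
FD 4: (0,0) -> (4,0) [heading=0, draw]
LT 144: heading 0 -> 144
FD 11: (4,0) -> (-4.899,6.466) [heading=144, draw]
BK 6: (-4.899,6.466) -> (-0.045,2.939) [heading=144, draw]
RT 108: heading 144 -> 36
LT 72: heading 36 -> 108
FD 5: (-0.045,2.939) -> (-1.59,7.694) [heading=108, draw]
RT 144: heading 108 -> 324
Final: pos=(-1.59,7.694), heading=324, 4 segment(s) drawn
Waypoints (5 total):
(0, 0)
(4, 0)
(-4.899, 6.466)
(-0.045, 2.939)
(-1.59, 7.694)

Answer: (0, 0)
(4, 0)
(-4.899, 6.466)
(-0.045, 2.939)
(-1.59, 7.694)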